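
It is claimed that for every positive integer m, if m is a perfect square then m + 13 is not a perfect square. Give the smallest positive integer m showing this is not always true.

We need the least positive integer m for which m is a perfect square but m + 13 is a perfect square.
For m = 1, 4, 9, 16, 25 the conclusion holds.
m = 36: 36 = 6² and 36 + 13 = 49 = 7².

m = 36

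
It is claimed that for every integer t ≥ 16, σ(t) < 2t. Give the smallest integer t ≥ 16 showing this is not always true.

t = 18

A counterexample is any integer t ≥ 16 such that the claim fails; we check each in order.
t = 16: σ(16) = 31; 31 < 32.
t = 17: σ(17) = 18; 18 < 34.
t = 18: σ(18) = 39; 39 ≥ 36.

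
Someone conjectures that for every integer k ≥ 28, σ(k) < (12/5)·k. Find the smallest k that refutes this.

Check each integer k ≥ 28 in order until the claim fails.
For k = 28, 29 the conclusion holds.
k = 30: σ(30) = 72; 72 ≥ 72.
Hence k = 30 is a counterexample.

k = 30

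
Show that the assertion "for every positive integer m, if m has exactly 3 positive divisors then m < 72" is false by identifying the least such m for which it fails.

We need the least positive integer m for which m has exactly 3 positive divisors but the claim fails.
m = 4: τ(4) = 3; 4 < 72.
m = 9: τ(9) = 3; 9 < 72.
m = 25: τ(25) = 3; 25 < 72.
m = 49: τ(49) = 3; 49 < 72.
m = 121: τ(121) = 3; 121 ≥ 72.
So m = 121 is the smallest counterexample.

m = 121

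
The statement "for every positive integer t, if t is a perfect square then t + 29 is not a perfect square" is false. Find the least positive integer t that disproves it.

t = 196

Check each positive integer t in order until t is a perfect square but t + 29 is a perfect square.
For t = 1, 4, 9, 16, …, 121, 144, 169 the conclusion holds.
t = 196: 196 = 14² and 196 + 29 = 225 = 15².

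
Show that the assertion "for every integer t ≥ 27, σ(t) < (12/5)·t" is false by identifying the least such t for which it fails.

t = 30

t = 27: σ(27) = 40; 40 < 324/5.
t = 28: σ(28) = 56; 56 < 336/5.
t = 29: σ(29) = 30; 30 < 348/5.
t = 30: σ(30) = 72; 72 ≥ 72.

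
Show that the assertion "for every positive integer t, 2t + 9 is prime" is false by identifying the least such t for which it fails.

A counterexample is any positive integer t such that 2t + 9 is not prime; we check each in order.
t = 1: 2t + 9 = 11, prime.
t = 2: 2t + 9 = 13, prime.
t = 3: 2t + 9 = 15 = 3 × 5, composite.

t = 3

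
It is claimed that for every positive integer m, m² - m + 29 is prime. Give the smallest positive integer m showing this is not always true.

m = 3

We need the least positive integer m for which m² - m + 29 is not prime.
m = 1: m² - m + 29 = 29, prime.
m = 2: m² - m + 29 = 31, prime.
m = 3: m² - m + 29 = 35 = 5 × 7, composite.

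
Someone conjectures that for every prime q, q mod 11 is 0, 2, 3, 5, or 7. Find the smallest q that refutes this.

Check each prime q in order until the claim fails.
For q = 2, 3, 5, 7, 11, 13 the conclusion holds.
q = 17: 17 mod 11 = 6 — not in {0, 2, 3, 5, 7}.
So q = 17 is the smallest counterexample.

q = 17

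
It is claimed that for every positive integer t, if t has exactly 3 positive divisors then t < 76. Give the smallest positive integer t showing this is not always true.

Check each positive integer t in order until t has exactly 3 positive divisors but the claim fails.
t = 4: τ(4) = 3; 4 < 76.
t = 9: τ(9) = 3; 9 < 76.
t = 25: τ(25) = 3; 25 < 76.
t = 49: τ(49) = 3; 49 < 76.
t = 121: τ(121) = 3; 121 ≥ 76.

t = 121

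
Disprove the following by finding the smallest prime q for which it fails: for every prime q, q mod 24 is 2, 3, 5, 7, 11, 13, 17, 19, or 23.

A counterexample is any prime q such that the claim fails; we check each in order.
For q = 2, 3, 5, 7, …, 61, 67, 71 the conclusion holds.
q = 73: 73 mod 24 = 1 — not in {2, 3, 5, 7, 11, 13, 17, 19, 23}.

q = 73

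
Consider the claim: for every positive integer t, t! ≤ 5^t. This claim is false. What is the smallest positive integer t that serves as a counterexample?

Check each positive integer t in order until t! > 5^t.
For t = 1, 2, 3, 4, …, 9, 10, 11 the conclusion holds.
t = 12: t! = 479001600 and 5^t = 244140625, so 479001600 > 244140625.
So t = 12 is the smallest counterexample.

t = 12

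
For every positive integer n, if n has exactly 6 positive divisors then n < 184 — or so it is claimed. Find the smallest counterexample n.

n = 188

A counterexample is any positive integer n such that n has exactly 6 positive divisors but the claim fails; we check each in order.
The first 26 eligible values, up to n = 175, all satisfy the conclusion.
n = 188: τ(188) = 6; 188 ≥ 184.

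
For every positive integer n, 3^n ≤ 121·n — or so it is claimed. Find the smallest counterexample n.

n = 6

Check each positive integer n in order until 3^n > 121·n.
n = 1: 3^n = 3 and 121·n = 121, so 3 ≤ 121.
n = 2: 3^n = 9 and 121·n = 242, so 9 ≤ 242.
n = 3: 3^n = 27 and 121·n = 363, so 27 ≤ 363.
n = 4: 3^n = 81 and 121·n = 484, so 81 ≤ 484.
n = 5: 3^n = 243 and 121·n = 605, so 243 ≤ 605.
n = 6: 3^n = 729 and 121·n = 726, so 729 > 726.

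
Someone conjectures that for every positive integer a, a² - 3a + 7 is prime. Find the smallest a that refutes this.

A counterexample is any positive integer a such that a² - 3a + 7 is not prime; we check each in order.
a = 1: a² - 3a + 7 = 5, prime.
a = 2: a² - 3a + 7 = 5, prime.
a = 3: a² - 3a + 7 = 7, prime.
a = 4: a² - 3a + 7 = 11, prime.
a = 5: a² - 3a + 7 = 17, prime.
a = 6: a² - 3a + 7 = 25 = 5 × 5, composite.

a = 6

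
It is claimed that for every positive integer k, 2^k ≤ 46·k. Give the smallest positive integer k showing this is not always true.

A counterexample is any positive integer k such that 2^k > 46·k; we check each in order.
The first 8 eligible values, up to k = 8, all satisfy the conclusion.
k = 9: 2^k = 512 and 46·k = 414, so 512 > 414.
Hence k = 9 is a counterexample.

k = 9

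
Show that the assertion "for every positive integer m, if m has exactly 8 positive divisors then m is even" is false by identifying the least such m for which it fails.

A counterexample is any positive integer m such that m has exactly 8 positive divisors but m is odd; we check each in order.
For m = 24, 30, 40, 42, …, 88, 102, 104 the conclusion holds.
m = 105: divisors of 105: 1, 3, 5, 7, 15, 21, 35, 105; 105 is odd.
Thus m = 105 disproves the claim, and no smaller m works.

m = 105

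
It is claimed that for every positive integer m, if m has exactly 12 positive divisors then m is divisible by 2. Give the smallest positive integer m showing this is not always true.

Check each positive integer m in order until m has exactly 12 positive divisors but m is not divisible by 2.
For m = 60, 72, 84, 90, …, 294, 306, 308 the conclusion holds.
m = 315: τ(315) = 12; 315 mod 2 = 1.
Thus m = 315 disproves the claim, and no smaller m works.

m = 315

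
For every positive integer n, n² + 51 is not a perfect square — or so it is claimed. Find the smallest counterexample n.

n = 7

The first 6 eligible values, up to n = 6, all satisfy the conclusion.
n = 7: 7² + 51 = 100 = 10², a perfect square.
So n = 7 is the smallest counterexample.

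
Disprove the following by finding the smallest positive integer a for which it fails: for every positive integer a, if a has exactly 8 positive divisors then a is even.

a = 105

A counterexample is any positive integer a such that a has exactly 8 positive divisors but a is odd; we check each in order.
For a = 24, 30, 40, 42, …, 88, 102, 104 the conclusion holds.
a = 105: divisors of 105: 1, 3, 5, 7, 15, 21, 35, 105; 105 is odd.
Hence a = 105 is a counterexample.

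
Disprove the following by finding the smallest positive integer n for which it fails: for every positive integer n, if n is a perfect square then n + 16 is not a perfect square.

We need the least positive integer n for which n is a perfect square but n + 16 is a perfect square.
n = 1: 1 + 16 = 17, not a perfect square.
n = 4: 4 + 16 = 20, not a perfect square.
n = 9: 9 = 3² and 9 + 16 = 25 = 5².
So n = 9 is the smallest counterexample.

n = 9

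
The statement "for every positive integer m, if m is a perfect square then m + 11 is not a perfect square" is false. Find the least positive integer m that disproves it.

A counterexample is any positive integer m such that m is a perfect square but m + 11 is a perfect square; we check each in order.
The first 4 eligible values, up to m = 16, all satisfy the conclusion.
m = 25: 25 = 5² and 25 + 11 = 36 = 6².
So m = 25 is the smallest counterexample.

m = 25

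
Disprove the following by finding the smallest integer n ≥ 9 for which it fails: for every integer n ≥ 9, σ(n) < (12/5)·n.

n = 24

A counterexample is any integer n ≥ 9 such that the claim fails; we check each in order.
For n = 9, 10, 11, 12, …, 21, 22, 23 the conclusion holds.
n = 24: σ(24) = 60; 60 ≥ 288/5.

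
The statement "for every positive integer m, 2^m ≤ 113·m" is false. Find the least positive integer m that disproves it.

We need the least positive integer m for which 2^m > 113·m.
The first 10 eligible values, up to m = 10, all satisfy the conclusion.
m = 11: 2^m = 2048 and 113·m = 1243, so 2048 > 1243.
Thus m = 11 disproves the claim, and no smaller m works.

m = 11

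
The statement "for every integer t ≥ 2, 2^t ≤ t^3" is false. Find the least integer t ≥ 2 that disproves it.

We need the least integer t ≥ 2 for which 2^t > t^3.
The first 8 eligible values, up to t = 9, all satisfy the conclusion.
t = 10: 2^t = 1024 and t^3 = 1000, so 1024 > 1000.

t = 10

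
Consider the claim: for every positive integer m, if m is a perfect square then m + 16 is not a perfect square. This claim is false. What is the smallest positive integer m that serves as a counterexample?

A counterexample is any positive integer m such that m is a perfect square but m + 16 is a perfect square; we check each in order.
m = 1: 1 + 16 = 17, not a perfect square.
m = 4: 4 + 16 = 20, not a perfect square.
m = 9: 9 = 3² and 9 + 16 = 25 = 5².

m = 9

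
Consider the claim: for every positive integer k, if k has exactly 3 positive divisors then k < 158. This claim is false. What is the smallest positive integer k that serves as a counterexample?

k = 169

A counterexample is any positive integer k such that k has exactly 3 positive divisors but the claim fails; we check each in order.
The first 5 eligible values, up to k = 121, all satisfy the conclusion.
k = 169: τ(169) = 3; 169 ≥ 158.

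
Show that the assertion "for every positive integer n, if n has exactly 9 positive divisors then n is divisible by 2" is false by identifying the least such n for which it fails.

n = 225

n = 36: τ(36) = 9; 36 mod 2 = 0.
n = 100: τ(100) = 9; 100 mod 2 = 0.
n = 196: τ(196) = 9; 196 mod 2 = 0.
n = 225: τ(225) = 9; 225 mod 2 = 1.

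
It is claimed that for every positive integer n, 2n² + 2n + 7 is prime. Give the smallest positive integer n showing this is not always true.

A counterexample is any positive integer n such that 2n² + 2n + 7 is not prime; we check each in order.
n = 1: 2n² + 2n + 7 = 11, prime.
n = 2: 2n² + 2n + 7 = 19, prime.
n = 3: 2n² + 2n + 7 = 31, prime.
n = 4: 2n² + 2n + 7 = 47, prime.
n = 5: 2n² + 2n + 7 = 67, prime.
n = 6: 2n² + 2n + 7 = 91 = 7 × 13, composite.
Hence n = 6 is a counterexample.

n = 6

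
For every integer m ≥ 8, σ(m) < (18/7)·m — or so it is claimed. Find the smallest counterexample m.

A counterexample is any integer m ≥ 8 such that the claim fails; we check each in order.
For m = 8, 9, 10, 11, …, 45, 46, 47 the conclusion holds.
m = 48: σ(48) = 124; 124 ≥ 864/7.
So m = 48 is the smallest counterexample.

m = 48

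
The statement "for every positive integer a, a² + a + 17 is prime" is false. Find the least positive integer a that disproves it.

For a = 1, 2, 3, 4, …, 13, 14, 15 the conclusion holds.
a = 16: a² + a + 17 = 289 = 17 × 17, composite.
Thus a = 16 disproves the claim, and no smaller a works.

a = 16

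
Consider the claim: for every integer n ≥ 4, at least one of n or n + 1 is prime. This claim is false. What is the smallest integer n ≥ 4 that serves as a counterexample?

A counterexample is any integer n ≥ 4 such that n, n + 1 are both composite; we check each in order.
n = 4: 5 is prime.
n = 5: 5 is prime.
n = 6: 7 is prime.
n = 7: 7 is prime.
n = 8: 8 = 2 × 4; 9 = 3 × 3 — both composite.
So n = 8 is the smallest counterexample.

n = 8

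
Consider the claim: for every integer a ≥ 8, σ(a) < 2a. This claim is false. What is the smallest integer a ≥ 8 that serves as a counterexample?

A counterexample is any integer a ≥ 8 such that the claim fails; we check each in order.
a = 8: σ(8) = 15; 15 < 16.
a = 9: σ(9) = 13; 13 < 18.
a = 10: σ(10) = 18; 18 < 20.
a = 11: σ(11) = 12; 12 < 22.
a = 12: σ(12) = 28; 28 ≥ 24.

a = 12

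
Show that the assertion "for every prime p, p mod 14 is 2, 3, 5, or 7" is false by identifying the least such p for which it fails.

A counterexample is any prime p such that the claim fails; we check each in order.
The first 4 eligible values, up to p = 7, all satisfy the conclusion.
p = 11: 11 mod 14 = 11 — not in {2, 3, 5, 7}.

p = 11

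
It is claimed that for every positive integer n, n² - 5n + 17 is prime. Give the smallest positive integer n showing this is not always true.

n = 13

For n = 1, 2, 3, 4, …, 10, 11, 12 the conclusion holds.
n = 13: n² - 5n + 17 = 121 = 11 × 11, composite.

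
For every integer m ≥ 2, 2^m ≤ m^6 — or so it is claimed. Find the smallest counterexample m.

m = 30

We need the least integer m ≥ 2 for which 2^m > m^6.
For m = 2, 3, 4, 5, …, 27, 28, 29 the conclusion holds.
m = 30: 2^m = 1073741824 and m^6 = 729000000, so 1073741824 > 729000000.
So m = 30 is the smallest counterexample.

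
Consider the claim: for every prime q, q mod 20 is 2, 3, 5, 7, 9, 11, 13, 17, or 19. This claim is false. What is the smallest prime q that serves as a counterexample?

Check each prime q in order until the claim fails.
The first 12 eligible values, up to q = 37, all satisfy the conclusion.
q = 41: 41 mod 20 = 1 — not in {2, 3, 5, 7, 9, 11, 13, 17, 19}.

q = 41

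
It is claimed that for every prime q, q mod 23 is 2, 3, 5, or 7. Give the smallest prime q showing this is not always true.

For q = 2, 3, 5, 7 the conclusion holds.
q = 11: 11 mod 23 = 11 — not in {2, 3, 5, 7}.
Thus q = 11 disproves the claim, and no smaller q works.

q = 11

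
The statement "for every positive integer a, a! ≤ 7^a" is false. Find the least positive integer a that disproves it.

We need the least positive integer a for which a! > 7^a.
The first 16 eligible values, up to a = 16, all satisfy the conclusion.
a = 17: a! = 355687428096000 and 7^a = 232630513987207, so 355687428096000 > 232630513987207.

a = 17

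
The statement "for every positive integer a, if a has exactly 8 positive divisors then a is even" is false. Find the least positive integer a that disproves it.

a = 105

We need the least positive integer a for which a has exactly 8 positive divisors but a is odd.
For a = 24, 30, 40, 42, …, 88, 102, 104 the conclusion holds.
a = 105: divisors of 105: 1, 3, 5, 7, 15, 21, 35, 105; 105 is odd.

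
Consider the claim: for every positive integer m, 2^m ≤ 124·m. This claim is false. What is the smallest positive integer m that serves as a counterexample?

m = 11

The first 10 eligible values, up to m = 10, all satisfy the conclusion.
m = 11: 2^m = 2048 and 124·m = 1364, so 2048 > 1364.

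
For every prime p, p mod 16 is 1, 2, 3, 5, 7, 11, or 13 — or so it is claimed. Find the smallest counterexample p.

p = 31

For p = 2, 3, 5, 7, 11, 13, 17, 19, 23, 29 the conclusion holds.
p = 31: 31 mod 16 = 15 — not in {1, 2, 3, 5, 7, 11, 13}.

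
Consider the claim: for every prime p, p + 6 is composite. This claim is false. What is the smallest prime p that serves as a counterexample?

Check each prime p in order until p + 6 is prime.
For p = 2, 3 the conclusion holds.
p = 5: p + 6 = 11, prime — not composite.

p = 5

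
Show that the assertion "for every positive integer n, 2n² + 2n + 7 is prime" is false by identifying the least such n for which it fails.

A counterexample is any positive integer n such that 2n² + 2n + 7 is not prime; we check each in order.
n = 1: 2n² + 2n + 7 = 11, prime.
n = 2: 2n² + 2n + 7 = 19, prime.
n = 3: 2n² + 2n + 7 = 31, prime.
n = 4: 2n² + 2n + 7 = 47, prime.
n = 5: 2n² + 2n + 7 = 67, prime.
n = 6: 2n² + 2n + 7 = 91 = 7 × 13, composite.
Thus n = 6 disproves the claim, and no smaller n works.

n = 6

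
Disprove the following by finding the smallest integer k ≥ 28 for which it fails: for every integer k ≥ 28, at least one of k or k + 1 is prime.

k = 32

We need the least integer k ≥ 28 for which k, k + 1 are both composite.
k = 28: 29 is prime.
k = 29: 29 is prime.
k = 30: 31 is prime.
k = 31: 31 is prime.
k = 32: 32 = 2 × 16; 33 = 3 × 11 — both composite.
Thus k = 32 disproves the claim, and no smaller k works.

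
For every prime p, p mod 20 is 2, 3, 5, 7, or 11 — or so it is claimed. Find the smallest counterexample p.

A counterexample is any prime p such that the claim fails; we check each in order.
For p = 2, 3, 5, 7, 11 the conclusion holds.
p = 13: 13 mod 20 = 13 — not in {2, 3, 5, 7, 11}.
So p = 13 is the smallest counterexample.

p = 13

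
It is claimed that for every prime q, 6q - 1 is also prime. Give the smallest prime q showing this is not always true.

q = 11

Check each prime q in order until 6q - 1 is not prime.
q = 2: 6q - 1 = 11, prime.
q = 3: 6q - 1 = 17, prime.
q = 5: 6q - 1 = 29, prime.
q = 7: 6q - 1 = 41, prime.
q = 11: 6q - 1 = 65 = 5 × 13, not prime.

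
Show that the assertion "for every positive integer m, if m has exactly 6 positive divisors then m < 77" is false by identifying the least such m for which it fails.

m = 92

For m = 12, 18, 20, 28, …, 68, 75, 76 the conclusion holds.
m = 92: τ(92) = 6; 92 ≥ 77.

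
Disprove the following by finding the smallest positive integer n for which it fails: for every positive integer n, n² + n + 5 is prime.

For n = 1, 2, 3 the conclusion holds.
n = 4: n² + n + 5 = 25 = 5 × 5, composite.

n = 4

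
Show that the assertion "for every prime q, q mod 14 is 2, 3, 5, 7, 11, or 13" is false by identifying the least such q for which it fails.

q = 23

We need the least prime q for which the claim fails.
The first 8 eligible values, up to q = 19, all satisfy the conclusion.
q = 23: 23 mod 14 = 9 — not in {2, 3, 5, 7, 11, 13}.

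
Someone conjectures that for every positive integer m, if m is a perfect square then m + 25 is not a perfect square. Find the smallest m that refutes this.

m = 144

We need the least positive integer m for which m is a perfect square but m + 25 is a perfect square.
The first 11 eligible values, up to m = 121, all satisfy the conclusion.
m = 144: 144 = 12² and 144 + 25 = 169 = 13².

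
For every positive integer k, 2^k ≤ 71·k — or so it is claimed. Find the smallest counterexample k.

k = 10

Check each positive integer k in order until 2^k > 71·k.
For k = 1, 2, 3, 4, 5, 6, 7, 8, 9 the conclusion holds.
k = 10: 2^k = 1024 and 71·k = 710, so 1024 > 710.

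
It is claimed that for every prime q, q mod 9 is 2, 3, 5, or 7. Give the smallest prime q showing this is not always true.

q = 13

Check each prime q in order until the claim fails.
For q = 2, 3, 5, 7, 11 the conclusion holds.
q = 13: 13 mod 9 = 4 — not in {2, 3, 5, 7}.
Thus q = 13 disproves the claim, and no smaller q works.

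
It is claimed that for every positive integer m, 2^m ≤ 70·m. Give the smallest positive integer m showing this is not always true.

m = 10

A counterexample is any positive integer m such that 2^m > 70·m; we check each in order.
For m = 1, 2, 3, 4, 5, 6, 7, 8, 9 the conclusion holds.
m = 10: 2^m = 1024 and 70·m = 700, so 1024 > 700.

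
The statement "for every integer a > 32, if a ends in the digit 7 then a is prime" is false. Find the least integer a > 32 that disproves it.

a = 57

For a = 37, 47 the conclusion holds.
a = 57: 57 ends in 7; 57 = 3 × 19, composite.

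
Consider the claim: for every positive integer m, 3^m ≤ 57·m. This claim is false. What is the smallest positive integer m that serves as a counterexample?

m = 6

We need the least positive integer m for which 3^m > 57·m.
m = 1: 3^m = 3 and 57·m = 57, so 3 ≤ 57.
m = 2: 3^m = 9 and 57·m = 114, so 9 ≤ 114.
m = 3: 3^m = 27 and 57·m = 171, so 27 ≤ 171.
m = 4: 3^m = 81 and 57·m = 228, so 81 ≤ 228.
m = 5: 3^m = 243 and 57·m = 285, so 243 ≤ 285.
m = 6: 3^m = 729 and 57·m = 342, so 729 > 342.
Thus m = 6 disproves the claim, and no smaller m works.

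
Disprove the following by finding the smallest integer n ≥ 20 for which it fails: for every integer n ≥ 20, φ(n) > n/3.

n = 24

The first 4 eligible values, up to n = 23, all satisfy the conclusion.
n = 24: φ(24) = 8 and 24/3 = 8, so φ(24) ≤ 24/3.
So n = 24 is the smallest counterexample.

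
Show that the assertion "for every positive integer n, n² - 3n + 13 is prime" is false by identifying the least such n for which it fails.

n = 12

Check each positive integer n in order until n² - 3n + 13 is not prime.
The first 11 eligible values, up to n = 11, all satisfy the conclusion.
n = 12: n² - 3n + 13 = 121 = 11 × 11, composite.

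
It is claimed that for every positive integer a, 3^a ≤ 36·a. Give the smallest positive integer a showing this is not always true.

a = 5

For a = 1, 2, 3, 4 the conclusion holds.
a = 5: 3^a = 243 and 36·a = 180, so 243 > 180.
So a = 5 is the smallest counterexample.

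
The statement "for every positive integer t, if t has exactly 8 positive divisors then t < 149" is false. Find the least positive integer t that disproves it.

A counterexample is any positive integer t such that t has exactly 8 positive divisors but the claim fails; we check each in order.
The first 20 eligible values, up to t = 138, all satisfy the conclusion.
t = 152: τ(152) = 8; 152 ≥ 149.
Hence t = 152 is a counterexample.

t = 152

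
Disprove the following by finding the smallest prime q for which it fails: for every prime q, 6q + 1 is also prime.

The first 7 eligible values, up to q = 17, all satisfy the conclusion.
q = 19: 6q + 1 = 115 = 5 × 23, not prime.
Hence q = 19 is a counterexample.

q = 19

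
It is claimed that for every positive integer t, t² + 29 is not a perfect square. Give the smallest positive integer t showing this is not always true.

t = 14

Check each positive integer t in order until t² + 29 is a perfect square.
The first 13 eligible values, up to t = 13, all satisfy the conclusion.
t = 14: 14² + 29 = 225 = 15², a perfect square.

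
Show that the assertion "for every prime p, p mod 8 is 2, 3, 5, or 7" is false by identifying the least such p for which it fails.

A counterexample is any prime p such that the claim fails; we check each in order.
p = 2: 2 mod 8 = 2.
p = 3: 3 mod 8 = 3.
p = 5: 5 mod 8 = 5.
p = 7: 7 mod 8 = 7.
p = 11: 11 mod 8 = 3.
p = 13: 13 mod 8 = 5.
p = 17: 17 mod 8 = 1 — not in {2, 3, 5, 7}.
Hence p = 17 is a counterexample.

p = 17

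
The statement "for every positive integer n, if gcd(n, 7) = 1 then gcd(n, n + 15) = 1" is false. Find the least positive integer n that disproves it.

n = 3

We need the least positive integer n for which gcd(n, 7) = 1 but gcd(n, n + 15) > 1.
For n = 1, 2 the conclusion holds.
n = 3: gcd(3, 18) = 3.
So n = 3 is the smallest counterexample.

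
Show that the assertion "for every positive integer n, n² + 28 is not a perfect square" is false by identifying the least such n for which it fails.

n = 6

A counterexample is any positive integer n such that n² + 28 is a perfect square; we check each in order.
For n = 1, 2, 3, 4, 5 the conclusion holds.
n = 6: 6² + 28 = 64 = 8², a perfect square.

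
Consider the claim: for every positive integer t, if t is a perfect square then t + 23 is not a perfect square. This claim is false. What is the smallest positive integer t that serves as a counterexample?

Check each positive integer t in order until t is a perfect square but t + 23 is a perfect square.
For t = 1, 4, 9, 16, 25, 36, 49, 64, 81, 100 the conclusion holds.
t = 121: 121 = 11² and 121 + 23 = 144 = 12².
Hence t = 121 is a counterexample.

t = 121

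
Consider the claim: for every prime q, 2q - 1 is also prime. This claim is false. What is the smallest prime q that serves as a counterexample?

q = 5

Check each prime q in order until 2q - 1 is not prime.
q = 2: 2q - 1 = 3, prime.
q = 3: 2q - 1 = 5, prime.
q = 5: 2q - 1 = 9 = 3 × 3, not prime.
Thus q = 5 disproves the claim, and no smaller q works.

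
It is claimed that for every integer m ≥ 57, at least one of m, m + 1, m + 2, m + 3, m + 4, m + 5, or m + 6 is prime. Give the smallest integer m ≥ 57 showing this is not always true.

m = 90

We need the least integer m ≥ 57 for which m, m + 1, m + 2, m + 3, m + 4, m + 5, m + 6 are all composite.
For m = 57, 58, 59, 60, …, 87, 88, 89 the conclusion holds.
m = 90: 90 = 2 × 45; 91 = 7 × 13; 92 = 2 × 46; 93 = 3 × 31; 94 = 2 × 47; 95 = 5 × 19; 96 = 2 × 48 — all composite.
Hence m = 90 is a counterexample.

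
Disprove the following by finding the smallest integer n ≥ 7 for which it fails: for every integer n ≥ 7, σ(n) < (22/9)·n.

n = 24

Check each integer n ≥ 7 in order until the claim fails.
For n = 7, 8, 9, 10, …, 21, 22, 23 the conclusion holds.
n = 24: σ(24) = 60; 60 ≥ 176/3.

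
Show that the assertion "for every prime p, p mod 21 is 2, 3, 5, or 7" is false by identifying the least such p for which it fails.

p = 11

We need the least prime p for which the claim fails.
The first 4 eligible values, up to p = 7, all satisfy the conclusion.
p = 11: 11 mod 21 = 11 — not in {2, 3, 5, 7}.
Thus p = 11 disproves the claim, and no smaller p works.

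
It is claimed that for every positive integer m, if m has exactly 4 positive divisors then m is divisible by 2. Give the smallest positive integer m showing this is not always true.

We need the least positive integer m for which m has exactly 4 positive divisors but m is not divisible by 2.
The first 4 eligible values, up to m = 14, all satisfy the conclusion.
m = 15: τ(15) = 4; 15 mod 2 = 1.

m = 15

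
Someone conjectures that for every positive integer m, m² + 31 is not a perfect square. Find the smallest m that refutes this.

A counterexample is any positive integer m such that m² + 31 is a perfect square; we check each in order.
For m = 1, 2, 3, 4, …, 12, 13, 14 the conclusion holds.
m = 15: 15² + 31 = 256 = 16², a perfect square.
Thus m = 15 disproves the claim, and no smaller m works.

m = 15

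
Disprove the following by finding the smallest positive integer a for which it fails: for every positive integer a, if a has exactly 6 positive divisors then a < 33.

a = 44

For a = 12, 18, 20, 28, 32 the conclusion holds.
a = 44: τ(44) = 6; 44 ≥ 33.
Hence a = 44 is a counterexample.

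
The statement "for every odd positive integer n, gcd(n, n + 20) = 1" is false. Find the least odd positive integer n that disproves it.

n = 5

We need the least odd positive integer n for which gcd(n, n + 20) > 1.
For n = 1, 3 the conclusion holds.
n = 5: gcd(5, 25) = 5.
Thus n = 5 disproves the claim, and no smaller n works.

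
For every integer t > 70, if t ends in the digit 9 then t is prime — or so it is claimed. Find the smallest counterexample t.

t = 99

t = 79: 79 ends in 9 and is prime.
t = 89: 89 ends in 9 and is prime.
t = 99: 99 ends in 9; 99 = 3 × 33, composite.
Hence t = 99 is a counterexample.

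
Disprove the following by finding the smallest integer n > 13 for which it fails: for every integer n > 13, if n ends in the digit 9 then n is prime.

n = 39

Check each integer n > 13 in order until n ends in the digit 9 but n is not prime.
n = 19: 19 ends in 9 and is prime.
n = 29: 29 ends in 9 and is prime.
n = 39: 39 ends in 9; 39 = 3 × 13, composite.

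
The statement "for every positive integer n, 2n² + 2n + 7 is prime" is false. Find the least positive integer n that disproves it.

n = 6

n = 1: 2n² + 2n + 7 = 11, prime.
n = 2: 2n² + 2n + 7 = 19, prime.
n = 3: 2n² + 2n + 7 = 31, prime.
n = 4: 2n² + 2n + 7 = 47, prime.
n = 5: 2n² + 2n + 7 = 67, prime.
n = 6: 2n² + 2n + 7 = 91 = 7 × 13, composite.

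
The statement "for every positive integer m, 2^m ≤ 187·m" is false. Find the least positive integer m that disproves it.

We need the least positive integer m for which 2^m > 187·m.
For m = 1, 2, 3, 4, …, 9, 10, 11 the conclusion holds.
m = 12: 2^m = 4096 and 187·m = 2244, so 4096 > 2244.
So m = 12 is the smallest counterexample.

m = 12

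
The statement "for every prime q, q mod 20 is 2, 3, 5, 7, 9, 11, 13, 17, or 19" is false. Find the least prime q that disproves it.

q = 41

We need the least prime q for which the claim fails.
For q = 2, 3, 5, 7, …, 29, 31, 37 the conclusion holds.
q = 41: 41 mod 20 = 1 — not in {2, 3, 5, 7, 9, 11, 13, 17, 19}.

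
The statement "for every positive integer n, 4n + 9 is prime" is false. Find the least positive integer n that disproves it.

n = 3

Check each positive integer n in order until 4n + 9 is not prime.
For n = 1, 2 the conclusion holds.
n = 3: 4n + 9 = 21 = 3 × 7, composite.
Hence n = 3 is a counterexample.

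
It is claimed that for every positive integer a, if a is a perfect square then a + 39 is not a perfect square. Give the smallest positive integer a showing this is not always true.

We need the least positive integer a for which a is a perfect square but a + 39 is a perfect square.
a = 1: 1 + 39 = 40, not a perfect square.
a = 4: 4 + 39 = 43, not a perfect square.
a = 9: 9 + 39 = 48, not a perfect square.
a = 16: 16 + 39 = 55, not a perfect square.
a = 25: 25 = 5² and 25 + 39 = 64 = 8².

a = 25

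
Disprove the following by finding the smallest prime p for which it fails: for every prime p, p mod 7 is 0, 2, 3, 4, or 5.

A counterexample is any prime p such that the claim fails; we check each in order.
For p = 2, 3, 5, 7, 11 the conclusion holds.
p = 13: 13 mod 7 = 6 — not in {0, 2, 3, 4, 5}.
Hence p = 13 is a counterexample.

p = 13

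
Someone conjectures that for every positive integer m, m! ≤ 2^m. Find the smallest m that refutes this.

m = 4

We need the least positive integer m for which m! > 2^m.
m = 1: m! = 1 and 2^m = 2, so 1 ≤ 2.
m = 2: m! = 2 and 2^m = 4, so 2 ≤ 4.
m = 3: m! = 6 and 2^m = 8, so 6 ≤ 8.
m = 4: m! = 24 and 2^m = 16, so 24 > 16.
Thus m = 4 disproves the claim, and no smaller m works.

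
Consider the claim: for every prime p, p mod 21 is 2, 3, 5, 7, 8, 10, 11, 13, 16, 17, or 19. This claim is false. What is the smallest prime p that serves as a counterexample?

We need the least prime p for which the claim fails.
The first 12 eligible values, up to p = 37, all satisfy the conclusion.
p = 41: 41 mod 21 = 20 — not in {2, 3, 5, 7, 8, 10, 11, 13, 16, 17, 19}.

p = 41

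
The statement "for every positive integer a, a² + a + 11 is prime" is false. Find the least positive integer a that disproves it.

We need the least positive integer a for which a² + a + 11 is not prime.
The first 9 eligible values, up to a = 9, all satisfy the conclusion.
a = 10: a² + a + 11 = 121 = 11 × 11, composite.

a = 10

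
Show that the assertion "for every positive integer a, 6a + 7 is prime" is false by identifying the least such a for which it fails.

Check each positive integer a in order until 6a + 7 is not prime.
For a = 1, 2 the conclusion holds.
a = 3: 6a + 7 = 25 = 5 × 5, composite.

a = 3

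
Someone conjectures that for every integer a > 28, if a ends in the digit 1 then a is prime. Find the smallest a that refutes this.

Check each integer a > 28 in order until a ends in the digit 1 but a is not prime.
a = 31: 31 ends in 1 and is prime.
a = 41: 41 ends in 1 and is prime.
a = 51: 51 ends in 1; 51 = 3 × 17, composite.
Hence a = 51 is a counterexample.

a = 51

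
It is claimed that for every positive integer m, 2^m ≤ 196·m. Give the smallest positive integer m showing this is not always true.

Check each positive integer m in order until 2^m > 196·m.
For m = 1, 2, 3, 4, …, 9, 10, 11 the conclusion holds.
m = 12: 2^m = 4096 and 196·m = 2352, so 4096 > 2352.

m = 12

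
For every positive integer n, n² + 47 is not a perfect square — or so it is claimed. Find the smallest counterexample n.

We need the least positive integer n for which n² + 47 is a perfect square.
For n = 1, 2, 3, 4, …, 20, 21, 22 the conclusion holds.
n = 23: 23² + 47 = 576 = 24², a perfect square.

n = 23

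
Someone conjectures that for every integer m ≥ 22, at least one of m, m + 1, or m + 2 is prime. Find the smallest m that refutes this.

Check each integer m ≥ 22 in order until m, m + 1, m + 2 are all composite.
m = 22: 23 is prime.
m = 23: 23 is prime.
m = 24: 24 = 2 × 12; 25 = 5 × 5; 26 = 2 × 13 — all composite.
So m = 24 is the smallest counterexample.

m = 24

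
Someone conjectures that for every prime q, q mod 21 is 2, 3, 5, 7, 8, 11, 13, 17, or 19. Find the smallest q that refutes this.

q = 31

A counterexample is any prime q such that the claim fails; we check each in order.
For q = 2, 3, 5, 7, 11, 13, 17, 19, 23, 29 the conclusion holds.
q = 31: 31 mod 21 = 10 — not in {2, 3, 5, 7, 8, 11, 13, 17, 19}.
Thus q = 31 disproves the claim, and no smaller q works.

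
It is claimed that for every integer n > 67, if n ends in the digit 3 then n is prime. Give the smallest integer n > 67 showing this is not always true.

n = 73: 73 ends in 3 and is prime.
n = 83: 83 ends in 3 and is prime.
n = 93: 93 ends in 3; 93 = 3 × 31, composite.
Thus n = 93 disproves the claim, and no smaller n works.

n = 93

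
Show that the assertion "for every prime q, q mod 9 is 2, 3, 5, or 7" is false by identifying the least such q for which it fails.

q = 13

The first 5 eligible values, up to q = 11, all satisfy the conclusion.
q = 13: 13 mod 9 = 4 — not in {2, 3, 5, 7}.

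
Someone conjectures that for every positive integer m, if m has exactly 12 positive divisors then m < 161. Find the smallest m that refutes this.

We need the least positive integer m for which m has exactly 12 positive divisors but the claim fails.
For m = 60, 72, 84, 90, …, 150, 156, 160 the conclusion holds.
m = 198: τ(198) = 12; 198 ≥ 161.

m = 198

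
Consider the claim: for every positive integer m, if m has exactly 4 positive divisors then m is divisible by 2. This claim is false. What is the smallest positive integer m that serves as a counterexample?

A counterexample is any positive integer m such that m has exactly 4 positive divisors but m is not divisible by 2; we check each in order.
m = 6: τ(6) = 4; 6 mod 2 = 0.
m = 8: τ(8) = 4; 8 mod 2 = 0.
m = 10: τ(10) = 4; 10 mod 2 = 0.
m = 14: τ(14) = 4; 14 mod 2 = 0.
m = 15: τ(15) = 4; 15 mod 2 = 1.
Thus m = 15 disproves the claim, and no smaller m works.

m = 15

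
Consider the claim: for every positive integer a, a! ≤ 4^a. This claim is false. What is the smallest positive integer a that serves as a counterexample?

The first 8 eligible values, up to a = 8, all satisfy the conclusion.
a = 9: a! = 362880 and 4^a = 262144, so 362880 > 262144.
Thus a = 9 disproves the claim, and no smaller a works.

a = 9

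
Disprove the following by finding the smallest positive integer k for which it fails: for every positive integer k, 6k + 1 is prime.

A counterexample is any positive integer k such that 6k + 1 is not prime; we check each in order.
For k = 1, 2, 3 the conclusion holds.
k = 4: 6k + 1 = 25 = 5 × 5, composite.
So k = 4 is the smallest counterexample.

k = 4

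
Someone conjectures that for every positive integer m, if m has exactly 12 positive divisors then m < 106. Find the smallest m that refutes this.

The first 5 eligible values, up to m = 96, all satisfy the conclusion.
m = 108: τ(108) = 12; 108 ≥ 106.
Hence m = 108 is a counterexample.

m = 108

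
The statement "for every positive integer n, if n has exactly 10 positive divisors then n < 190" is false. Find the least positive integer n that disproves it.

n = 208

We need the least positive integer n for which n has exactly 10 positive divisors but the claim fails.
For n = 48, 80, 112, 162, 176 the conclusion holds.
n = 208: τ(208) = 10; 208 ≥ 190.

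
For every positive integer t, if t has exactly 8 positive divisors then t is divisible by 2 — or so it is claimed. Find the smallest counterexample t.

For t = 24, 30, 40, 42, …, 88, 102, 104 the conclusion holds.
t = 105: τ(105) = 8; 105 mod 2 = 1.

t = 105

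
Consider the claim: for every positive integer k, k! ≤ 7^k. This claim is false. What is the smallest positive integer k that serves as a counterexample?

k = 17

Check each positive integer k in order until k! > 7^k.
The first 16 eligible values, up to k = 16, all satisfy the conclusion.
k = 17: k! = 355687428096000 and 7^k = 232630513987207, so 355687428096000 > 232630513987207.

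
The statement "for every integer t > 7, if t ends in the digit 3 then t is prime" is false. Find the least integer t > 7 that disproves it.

t = 33

A counterexample is any integer t > 7 such that t ends in the digit 3 but t is not prime; we check each in order.
For t = 13, 23 the conclusion holds.
t = 33: 33 ends in 3; 33 = 3 × 11, composite.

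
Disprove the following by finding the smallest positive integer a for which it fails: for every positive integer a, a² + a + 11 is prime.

Check each positive integer a in order until a² + a + 11 is not prime.
The first 9 eligible values, up to a = 9, all satisfy the conclusion.
a = 10: a² + a + 11 = 121 = 11 × 11, composite.
Thus a = 10 disproves the claim, and no smaller a works.

a = 10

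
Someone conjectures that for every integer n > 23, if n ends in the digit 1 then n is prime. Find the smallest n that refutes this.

For n = 31, 41 the conclusion holds.
n = 51: 51 ends in 1; 51 = 3 × 17, composite.
Hence n = 51 is a counterexample.

n = 51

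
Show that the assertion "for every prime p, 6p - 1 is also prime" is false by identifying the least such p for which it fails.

Check each prime p in order until 6p - 1 is not prime.
The first 4 eligible values, up to p = 7, all satisfy the conclusion.
p = 11: 6p - 1 = 65 = 5 × 13, not prime.
Hence p = 11 is a counterexample.

p = 11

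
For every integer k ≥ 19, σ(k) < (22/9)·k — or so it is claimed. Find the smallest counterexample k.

k = 24

For k = 19, 20, 21, 22, 23 the conclusion holds.
k = 24: σ(24) = 60; 60 ≥ 176/3.
Hence k = 24 is a counterexample.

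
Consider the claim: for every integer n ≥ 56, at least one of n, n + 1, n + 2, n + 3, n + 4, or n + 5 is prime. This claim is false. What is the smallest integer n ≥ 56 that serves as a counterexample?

n = 90

For n = 56, 57, 58, 59, …, 87, 88, 89 the conclusion holds.
n = 90: 90 = 2 × 45; 91 = 7 × 13; 92 = 2 × 46; 93 = 3 × 31; 94 = 2 × 47; 95 = 5 × 19 — all composite.
So n = 90 is the smallest counterexample.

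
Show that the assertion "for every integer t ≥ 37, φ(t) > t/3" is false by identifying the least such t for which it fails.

t = 37: φ(37) = 36 and 37/3 = 37/3, so φ(37) > 37/3.
t = 38: φ(38) = 18 and 38/3 = 38/3, so φ(38) > 38/3.
t = 39: φ(39) = 24 and 39/3 = 13, so φ(39) > 39/3.
t = 40: φ(40) = 16 and 40/3 = 40/3, so φ(40) > 40/3.
t = 41: φ(41) = 40 and 41/3 = 41/3, so φ(41) > 41/3.
t = 42: φ(42) = 12 and 42/3 = 14, so φ(42) ≤ 42/3.

t = 42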